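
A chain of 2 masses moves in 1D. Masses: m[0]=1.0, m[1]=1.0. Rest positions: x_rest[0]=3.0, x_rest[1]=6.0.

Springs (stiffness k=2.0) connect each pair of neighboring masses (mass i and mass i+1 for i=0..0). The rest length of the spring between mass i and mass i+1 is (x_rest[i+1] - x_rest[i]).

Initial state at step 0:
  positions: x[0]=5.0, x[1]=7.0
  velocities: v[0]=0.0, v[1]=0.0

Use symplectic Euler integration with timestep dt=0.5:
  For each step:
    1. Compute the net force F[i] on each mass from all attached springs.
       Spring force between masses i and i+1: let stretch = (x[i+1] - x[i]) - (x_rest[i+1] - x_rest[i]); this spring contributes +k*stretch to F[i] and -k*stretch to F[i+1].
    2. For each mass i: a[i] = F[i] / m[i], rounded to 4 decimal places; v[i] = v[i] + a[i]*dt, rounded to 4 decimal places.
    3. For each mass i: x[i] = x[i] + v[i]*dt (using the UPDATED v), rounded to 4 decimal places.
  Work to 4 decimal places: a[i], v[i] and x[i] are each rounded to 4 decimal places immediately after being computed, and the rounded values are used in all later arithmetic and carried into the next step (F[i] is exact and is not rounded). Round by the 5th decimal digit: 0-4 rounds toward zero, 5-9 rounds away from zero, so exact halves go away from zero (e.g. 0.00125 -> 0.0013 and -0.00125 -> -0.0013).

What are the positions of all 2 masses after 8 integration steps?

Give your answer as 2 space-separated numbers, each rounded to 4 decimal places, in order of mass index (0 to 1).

Step 0: x=[5.0000 7.0000] v=[0.0000 0.0000]
Step 1: x=[4.5000 7.5000] v=[-1.0000 1.0000]
Step 2: x=[4.0000 8.0000] v=[-1.0000 1.0000]
Step 3: x=[4.0000 8.0000] v=[0.0000 0.0000]
Step 4: x=[4.5000 7.5000] v=[1.0000 -1.0000]
Step 5: x=[5.0000 7.0000] v=[1.0000 -1.0000]
Step 6: x=[5.0000 7.0000] v=[0.0000 0.0000]
Step 7: x=[4.5000 7.5000] v=[-1.0000 1.0000]
Step 8: x=[4.0000 8.0000] v=[-1.0000 1.0000]

Answer: 4.0000 8.0000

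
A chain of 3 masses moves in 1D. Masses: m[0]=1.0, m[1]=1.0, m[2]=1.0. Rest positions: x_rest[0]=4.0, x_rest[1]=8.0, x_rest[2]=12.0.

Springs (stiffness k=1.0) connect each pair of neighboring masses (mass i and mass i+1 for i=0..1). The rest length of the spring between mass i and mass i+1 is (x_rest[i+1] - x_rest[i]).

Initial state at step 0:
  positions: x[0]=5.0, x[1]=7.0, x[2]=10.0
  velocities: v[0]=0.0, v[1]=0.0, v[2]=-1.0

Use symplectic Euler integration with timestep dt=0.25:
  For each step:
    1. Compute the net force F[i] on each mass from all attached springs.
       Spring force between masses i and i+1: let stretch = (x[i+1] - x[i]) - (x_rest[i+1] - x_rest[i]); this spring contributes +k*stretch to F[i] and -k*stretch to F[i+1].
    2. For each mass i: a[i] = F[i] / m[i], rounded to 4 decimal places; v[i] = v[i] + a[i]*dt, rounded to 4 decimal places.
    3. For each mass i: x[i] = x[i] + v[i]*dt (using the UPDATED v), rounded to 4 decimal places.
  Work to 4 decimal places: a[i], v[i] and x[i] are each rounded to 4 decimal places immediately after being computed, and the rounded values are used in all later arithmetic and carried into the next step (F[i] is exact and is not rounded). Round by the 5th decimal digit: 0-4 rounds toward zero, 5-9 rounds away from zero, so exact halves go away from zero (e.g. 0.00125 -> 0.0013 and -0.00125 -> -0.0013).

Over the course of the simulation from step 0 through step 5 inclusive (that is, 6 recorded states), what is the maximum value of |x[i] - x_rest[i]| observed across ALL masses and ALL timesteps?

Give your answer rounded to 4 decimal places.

Answer: 2.3152

Derivation:
Step 0: x=[5.0000 7.0000 10.0000] v=[0.0000 0.0000 -1.0000]
Step 1: x=[4.8750 7.0625 9.8125] v=[-0.5000 0.2500 -0.7500]
Step 2: x=[4.6367 7.1602 9.7031] v=[-0.9531 0.3906 -0.4375]
Step 3: x=[4.3062 7.2591 9.6848] v=[-1.3222 0.3955 -0.0732]
Step 4: x=[3.9102 7.3250 9.7649] v=[-1.5840 0.2637 0.3204]
Step 5: x=[3.4776 7.3300 9.9425] v=[-1.7303 0.0200 0.7104]
Max displacement = 2.3152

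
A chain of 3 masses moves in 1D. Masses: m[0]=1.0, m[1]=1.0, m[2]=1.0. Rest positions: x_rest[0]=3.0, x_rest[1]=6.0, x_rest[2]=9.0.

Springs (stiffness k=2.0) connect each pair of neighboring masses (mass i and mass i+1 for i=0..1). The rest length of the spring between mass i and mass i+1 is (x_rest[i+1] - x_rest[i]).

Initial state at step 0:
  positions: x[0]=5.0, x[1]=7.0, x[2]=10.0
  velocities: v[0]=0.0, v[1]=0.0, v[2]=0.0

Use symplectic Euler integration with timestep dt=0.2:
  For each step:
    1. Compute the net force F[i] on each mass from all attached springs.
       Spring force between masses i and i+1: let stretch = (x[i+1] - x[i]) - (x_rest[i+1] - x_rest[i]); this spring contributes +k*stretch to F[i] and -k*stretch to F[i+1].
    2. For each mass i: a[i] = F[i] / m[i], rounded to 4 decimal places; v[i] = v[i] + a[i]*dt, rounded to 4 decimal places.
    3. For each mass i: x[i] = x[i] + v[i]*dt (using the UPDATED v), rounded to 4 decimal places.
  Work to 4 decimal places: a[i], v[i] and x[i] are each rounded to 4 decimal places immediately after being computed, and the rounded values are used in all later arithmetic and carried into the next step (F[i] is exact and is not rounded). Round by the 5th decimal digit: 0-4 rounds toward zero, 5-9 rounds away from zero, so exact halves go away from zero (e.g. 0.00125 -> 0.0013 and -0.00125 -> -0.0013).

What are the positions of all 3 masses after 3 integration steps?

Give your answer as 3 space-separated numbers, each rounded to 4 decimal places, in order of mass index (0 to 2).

Answer: 4.5814 7.3886 10.0300

Derivation:
Step 0: x=[5.0000 7.0000 10.0000] v=[0.0000 0.0000 0.0000]
Step 1: x=[4.9200 7.0800 10.0000] v=[-0.4000 0.4000 0.0000]
Step 2: x=[4.7728 7.2208 10.0064] v=[-0.7360 0.7040 0.0320]
Step 3: x=[4.5814 7.3886 10.0300] v=[-0.9568 0.8390 0.1178]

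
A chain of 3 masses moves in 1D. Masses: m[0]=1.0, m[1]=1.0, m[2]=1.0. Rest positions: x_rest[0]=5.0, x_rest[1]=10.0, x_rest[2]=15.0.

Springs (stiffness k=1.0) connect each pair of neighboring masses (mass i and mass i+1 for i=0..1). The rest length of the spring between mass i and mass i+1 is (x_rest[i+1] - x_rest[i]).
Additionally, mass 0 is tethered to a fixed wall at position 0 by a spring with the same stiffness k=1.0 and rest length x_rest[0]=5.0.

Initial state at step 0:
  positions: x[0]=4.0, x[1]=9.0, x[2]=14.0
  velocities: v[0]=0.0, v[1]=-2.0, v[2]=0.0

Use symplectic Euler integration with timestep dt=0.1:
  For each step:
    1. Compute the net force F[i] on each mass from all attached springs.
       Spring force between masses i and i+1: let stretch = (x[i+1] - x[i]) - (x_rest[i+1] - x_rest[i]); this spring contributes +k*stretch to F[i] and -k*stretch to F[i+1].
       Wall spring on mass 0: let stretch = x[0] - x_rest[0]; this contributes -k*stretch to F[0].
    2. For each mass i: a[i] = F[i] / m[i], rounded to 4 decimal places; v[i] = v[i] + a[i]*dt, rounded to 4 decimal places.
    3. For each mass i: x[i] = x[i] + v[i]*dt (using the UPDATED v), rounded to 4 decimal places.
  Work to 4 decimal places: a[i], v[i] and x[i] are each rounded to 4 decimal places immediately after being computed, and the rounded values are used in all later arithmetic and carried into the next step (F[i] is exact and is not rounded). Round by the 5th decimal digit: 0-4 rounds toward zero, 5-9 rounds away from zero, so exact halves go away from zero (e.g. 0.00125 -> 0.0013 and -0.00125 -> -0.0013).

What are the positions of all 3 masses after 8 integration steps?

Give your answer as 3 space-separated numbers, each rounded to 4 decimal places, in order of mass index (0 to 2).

Step 0: x=[4.0000 9.0000 14.0000] v=[0.0000 -2.0000 0.0000]
Step 1: x=[4.0100 8.8000 14.0000] v=[0.1000 -2.0000 0.0000]
Step 2: x=[4.0278 8.6041 13.9980] v=[0.1780 -1.9590 -0.0200]
Step 3: x=[4.0511 8.4164 13.9921] v=[0.2329 -1.8772 -0.0594]
Step 4: x=[4.0775 8.2408 13.9804] v=[0.2643 -1.7562 -0.1170]
Step 5: x=[4.1048 8.0809 13.9613] v=[0.2729 -1.5986 -0.1910]
Step 6: x=[4.1308 7.9401 13.9334] v=[0.2600 -1.4082 -0.2790]
Step 7: x=[4.1536 7.8211 13.8956] v=[0.2279 -1.1898 -0.3783]
Step 8: x=[4.1715 7.7262 13.8470] v=[0.1793 -0.9491 -0.4858]

Answer: 4.1715 7.7262 13.8470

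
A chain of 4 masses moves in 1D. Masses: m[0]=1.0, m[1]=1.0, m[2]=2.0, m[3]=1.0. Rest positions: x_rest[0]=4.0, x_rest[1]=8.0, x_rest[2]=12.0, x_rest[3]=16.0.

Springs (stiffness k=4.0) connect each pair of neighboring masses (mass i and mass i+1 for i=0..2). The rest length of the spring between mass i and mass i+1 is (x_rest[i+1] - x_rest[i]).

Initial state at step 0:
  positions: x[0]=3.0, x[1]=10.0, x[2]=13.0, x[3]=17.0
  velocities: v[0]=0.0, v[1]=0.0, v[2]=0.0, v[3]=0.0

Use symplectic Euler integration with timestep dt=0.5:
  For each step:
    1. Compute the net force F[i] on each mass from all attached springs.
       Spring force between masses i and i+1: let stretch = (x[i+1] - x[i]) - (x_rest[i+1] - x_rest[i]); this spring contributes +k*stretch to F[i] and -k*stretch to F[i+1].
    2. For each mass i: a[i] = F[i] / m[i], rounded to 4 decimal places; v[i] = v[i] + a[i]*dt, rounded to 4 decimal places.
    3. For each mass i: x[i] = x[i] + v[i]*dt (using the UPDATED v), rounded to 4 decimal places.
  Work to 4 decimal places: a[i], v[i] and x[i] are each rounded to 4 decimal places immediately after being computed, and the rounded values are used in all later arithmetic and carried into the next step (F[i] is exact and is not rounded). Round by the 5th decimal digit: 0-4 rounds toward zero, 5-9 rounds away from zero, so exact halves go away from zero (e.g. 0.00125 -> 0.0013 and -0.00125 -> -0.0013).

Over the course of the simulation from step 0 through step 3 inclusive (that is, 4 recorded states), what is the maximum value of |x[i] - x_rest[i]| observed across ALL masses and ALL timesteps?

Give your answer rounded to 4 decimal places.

Answer: 3.0000

Derivation:
Step 0: x=[3.0000 10.0000 13.0000 17.0000] v=[0.0000 0.0000 0.0000 0.0000]
Step 1: x=[6.0000 6.0000 13.5000 17.0000] v=[6.0000 -8.0000 1.0000 0.0000]
Step 2: x=[5.0000 9.5000 12.0000 17.5000] v=[-2.0000 7.0000 -3.0000 1.0000]
Step 3: x=[4.5000 11.0000 12.0000 16.5000] v=[-1.0000 3.0000 0.0000 -2.0000]
Max displacement = 3.0000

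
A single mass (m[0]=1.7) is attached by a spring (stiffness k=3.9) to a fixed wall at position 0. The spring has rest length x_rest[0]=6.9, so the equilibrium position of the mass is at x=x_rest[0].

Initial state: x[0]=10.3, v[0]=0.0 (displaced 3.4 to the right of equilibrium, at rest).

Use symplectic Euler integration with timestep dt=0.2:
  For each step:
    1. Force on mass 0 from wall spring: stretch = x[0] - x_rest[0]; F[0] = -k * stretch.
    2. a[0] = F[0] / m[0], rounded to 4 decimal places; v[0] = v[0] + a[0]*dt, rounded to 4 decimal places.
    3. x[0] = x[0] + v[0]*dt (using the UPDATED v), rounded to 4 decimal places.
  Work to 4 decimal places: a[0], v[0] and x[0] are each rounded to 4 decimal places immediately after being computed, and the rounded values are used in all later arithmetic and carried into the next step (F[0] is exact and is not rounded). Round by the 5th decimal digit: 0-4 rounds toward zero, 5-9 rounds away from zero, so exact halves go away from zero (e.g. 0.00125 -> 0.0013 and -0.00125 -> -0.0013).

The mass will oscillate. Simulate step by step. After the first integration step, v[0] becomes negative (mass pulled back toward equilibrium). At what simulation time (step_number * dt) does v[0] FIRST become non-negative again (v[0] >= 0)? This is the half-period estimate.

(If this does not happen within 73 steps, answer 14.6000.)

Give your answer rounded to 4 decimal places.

Answer: 2.2000

Derivation:
Step 0: x=[10.3000] v=[0.0000]
Step 1: x=[9.9880] v=[-1.5600]
Step 2: x=[9.3926] v=[-2.9768]
Step 3: x=[8.5685] v=[-4.1205]
Step 4: x=[7.5913] v=[-4.8860]
Step 5: x=[6.5507] v=[-5.2032]
Step 6: x=[5.5421] v=[-5.0429]
Step 7: x=[4.6581] v=[-4.4199]
Step 8: x=[3.9798] v=[-3.3913]
Step 9: x=[3.5695] v=[-2.0514]
Step 10: x=[3.4648] v=[-0.5233]
Step 11: x=[3.6754] v=[1.0529]
First v>=0 after going negative at step 11, time=2.2000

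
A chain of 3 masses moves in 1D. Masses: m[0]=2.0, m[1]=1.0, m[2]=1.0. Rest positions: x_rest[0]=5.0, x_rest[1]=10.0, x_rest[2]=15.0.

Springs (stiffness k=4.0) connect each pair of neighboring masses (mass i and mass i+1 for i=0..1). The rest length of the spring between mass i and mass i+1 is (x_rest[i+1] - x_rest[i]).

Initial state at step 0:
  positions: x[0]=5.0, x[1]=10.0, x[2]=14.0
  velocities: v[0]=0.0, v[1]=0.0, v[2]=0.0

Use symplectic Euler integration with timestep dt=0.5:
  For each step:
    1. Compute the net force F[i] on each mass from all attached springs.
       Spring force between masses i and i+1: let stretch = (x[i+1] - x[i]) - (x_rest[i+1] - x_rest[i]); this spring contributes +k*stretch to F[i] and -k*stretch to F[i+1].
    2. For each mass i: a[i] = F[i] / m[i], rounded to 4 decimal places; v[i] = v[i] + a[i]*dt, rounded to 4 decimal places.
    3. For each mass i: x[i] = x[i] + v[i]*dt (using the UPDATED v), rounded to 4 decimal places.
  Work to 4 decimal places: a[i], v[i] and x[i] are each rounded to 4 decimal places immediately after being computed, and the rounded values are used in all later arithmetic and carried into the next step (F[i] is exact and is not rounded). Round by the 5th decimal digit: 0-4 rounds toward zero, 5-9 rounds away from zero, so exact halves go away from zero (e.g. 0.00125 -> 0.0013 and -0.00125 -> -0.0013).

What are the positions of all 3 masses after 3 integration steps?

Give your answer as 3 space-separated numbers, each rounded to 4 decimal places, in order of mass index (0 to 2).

Step 0: x=[5.0000 10.0000 14.0000] v=[0.0000 0.0000 0.0000]
Step 1: x=[5.0000 9.0000 15.0000] v=[0.0000 -2.0000 2.0000]
Step 2: x=[4.5000 10.0000 15.0000] v=[-1.0000 2.0000 0.0000]
Step 3: x=[4.2500 10.5000 15.0000] v=[-0.5000 1.0000 0.0000]

Answer: 4.2500 10.5000 15.0000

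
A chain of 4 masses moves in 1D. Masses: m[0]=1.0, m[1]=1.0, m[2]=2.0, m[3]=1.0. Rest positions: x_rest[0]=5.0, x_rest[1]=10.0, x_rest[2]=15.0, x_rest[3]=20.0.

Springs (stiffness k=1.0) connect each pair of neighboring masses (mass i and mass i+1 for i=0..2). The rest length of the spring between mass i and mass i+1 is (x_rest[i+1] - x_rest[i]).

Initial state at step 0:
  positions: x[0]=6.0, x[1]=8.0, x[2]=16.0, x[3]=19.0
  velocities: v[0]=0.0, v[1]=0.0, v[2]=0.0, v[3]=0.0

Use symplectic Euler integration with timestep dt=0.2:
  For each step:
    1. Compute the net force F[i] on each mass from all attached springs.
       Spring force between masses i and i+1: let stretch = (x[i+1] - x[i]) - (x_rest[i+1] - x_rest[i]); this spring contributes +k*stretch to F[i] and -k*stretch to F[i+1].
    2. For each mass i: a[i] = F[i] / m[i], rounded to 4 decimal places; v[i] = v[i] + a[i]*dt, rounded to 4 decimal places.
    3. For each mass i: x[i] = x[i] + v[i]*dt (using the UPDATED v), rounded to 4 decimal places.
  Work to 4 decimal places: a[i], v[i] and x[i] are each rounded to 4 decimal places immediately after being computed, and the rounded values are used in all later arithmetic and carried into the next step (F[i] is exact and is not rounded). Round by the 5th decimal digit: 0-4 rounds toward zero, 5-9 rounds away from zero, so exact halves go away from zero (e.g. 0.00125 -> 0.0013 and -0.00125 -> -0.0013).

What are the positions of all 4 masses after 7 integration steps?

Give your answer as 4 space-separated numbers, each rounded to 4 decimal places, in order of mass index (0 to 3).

Answer: 4.1292 11.8123 14.2947 20.4691

Derivation:
Step 0: x=[6.0000 8.0000 16.0000 19.0000] v=[0.0000 0.0000 0.0000 0.0000]
Step 1: x=[5.8800 8.2400 15.9000 19.0800] v=[-0.6000 1.2000 -0.5000 0.4000]
Step 2: x=[5.6544 8.6920 15.7104 19.2328] v=[-1.1280 2.2600 -0.9480 0.7640]
Step 3: x=[5.3503 9.3032 15.4509 19.4447] v=[-1.5205 3.0562 -1.2976 1.0595]
Step 4: x=[5.0043 10.0022 15.1483 19.6968] v=[-1.7299 3.4952 -1.5130 1.2607]
Step 5: x=[4.6582 10.7072 14.8337 19.9670] v=[-1.7303 3.5248 -1.5728 1.3510]
Step 6: x=[4.3541 11.3353 14.5393 20.2319] v=[-1.5205 3.1403 -1.4721 1.3243]
Step 7: x=[4.1292 11.8123 14.2947 20.4691] v=[-1.1243 2.3849 -1.2232 1.1858]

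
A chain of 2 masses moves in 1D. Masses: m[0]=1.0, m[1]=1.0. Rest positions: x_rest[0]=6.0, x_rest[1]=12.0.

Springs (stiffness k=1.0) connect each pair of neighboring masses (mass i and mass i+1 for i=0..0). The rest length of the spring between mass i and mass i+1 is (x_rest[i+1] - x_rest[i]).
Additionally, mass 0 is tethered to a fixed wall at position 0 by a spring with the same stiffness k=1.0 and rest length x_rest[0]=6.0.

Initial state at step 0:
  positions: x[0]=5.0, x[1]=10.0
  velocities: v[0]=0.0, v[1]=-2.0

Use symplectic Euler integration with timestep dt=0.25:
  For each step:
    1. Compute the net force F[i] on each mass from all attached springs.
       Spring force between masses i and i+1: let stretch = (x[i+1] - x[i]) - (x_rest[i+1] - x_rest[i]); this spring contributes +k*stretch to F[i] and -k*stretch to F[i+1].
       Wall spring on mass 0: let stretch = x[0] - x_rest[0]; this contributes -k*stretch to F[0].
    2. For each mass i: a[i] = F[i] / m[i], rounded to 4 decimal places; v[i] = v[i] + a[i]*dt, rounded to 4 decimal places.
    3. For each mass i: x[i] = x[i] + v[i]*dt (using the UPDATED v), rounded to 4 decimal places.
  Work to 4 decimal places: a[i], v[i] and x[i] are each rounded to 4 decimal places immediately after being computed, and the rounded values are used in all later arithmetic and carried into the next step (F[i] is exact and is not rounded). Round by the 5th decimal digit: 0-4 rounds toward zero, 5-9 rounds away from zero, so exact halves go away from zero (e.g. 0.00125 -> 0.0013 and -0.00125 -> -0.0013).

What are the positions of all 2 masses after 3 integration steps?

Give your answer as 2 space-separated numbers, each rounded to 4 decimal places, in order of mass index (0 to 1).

Answer: 4.8997 8.9771

Derivation:
Step 0: x=[5.0000 10.0000] v=[0.0000 -2.0000]
Step 1: x=[5.0000 9.5625] v=[0.0000 -1.7500]
Step 2: x=[4.9727 9.2149] v=[-0.1094 -1.3906]
Step 3: x=[4.8997 8.9771] v=[-0.2920 -0.9512]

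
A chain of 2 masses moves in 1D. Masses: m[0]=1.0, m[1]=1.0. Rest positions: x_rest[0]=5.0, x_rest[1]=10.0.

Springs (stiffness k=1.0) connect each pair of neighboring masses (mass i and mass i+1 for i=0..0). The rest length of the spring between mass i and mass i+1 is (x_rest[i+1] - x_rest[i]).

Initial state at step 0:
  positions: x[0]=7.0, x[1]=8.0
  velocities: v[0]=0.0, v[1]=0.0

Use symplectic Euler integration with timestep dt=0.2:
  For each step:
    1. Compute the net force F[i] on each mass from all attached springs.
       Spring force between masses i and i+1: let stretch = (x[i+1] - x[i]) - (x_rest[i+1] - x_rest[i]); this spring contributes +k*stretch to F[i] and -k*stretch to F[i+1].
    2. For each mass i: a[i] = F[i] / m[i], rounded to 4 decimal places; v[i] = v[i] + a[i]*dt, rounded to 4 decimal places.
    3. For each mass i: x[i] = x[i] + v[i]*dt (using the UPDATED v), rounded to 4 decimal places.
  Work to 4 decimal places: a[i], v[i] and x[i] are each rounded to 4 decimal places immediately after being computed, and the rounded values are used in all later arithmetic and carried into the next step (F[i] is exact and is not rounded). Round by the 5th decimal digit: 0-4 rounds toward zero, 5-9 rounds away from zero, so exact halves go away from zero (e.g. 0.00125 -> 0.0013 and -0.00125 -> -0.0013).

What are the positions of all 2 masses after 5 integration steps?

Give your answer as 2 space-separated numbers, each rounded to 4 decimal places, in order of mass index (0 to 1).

Step 0: x=[7.0000 8.0000] v=[0.0000 0.0000]
Step 1: x=[6.8400 8.1600] v=[-0.8000 0.8000]
Step 2: x=[6.5328 8.4672] v=[-1.5360 1.5360]
Step 3: x=[6.1030 8.8970] v=[-2.1491 2.1491]
Step 4: x=[5.5849 9.4151] v=[-2.5903 2.5903]
Step 5: x=[5.0200 9.9800] v=[-2.8243 2.8243]

Answer: 5.0200 9.9800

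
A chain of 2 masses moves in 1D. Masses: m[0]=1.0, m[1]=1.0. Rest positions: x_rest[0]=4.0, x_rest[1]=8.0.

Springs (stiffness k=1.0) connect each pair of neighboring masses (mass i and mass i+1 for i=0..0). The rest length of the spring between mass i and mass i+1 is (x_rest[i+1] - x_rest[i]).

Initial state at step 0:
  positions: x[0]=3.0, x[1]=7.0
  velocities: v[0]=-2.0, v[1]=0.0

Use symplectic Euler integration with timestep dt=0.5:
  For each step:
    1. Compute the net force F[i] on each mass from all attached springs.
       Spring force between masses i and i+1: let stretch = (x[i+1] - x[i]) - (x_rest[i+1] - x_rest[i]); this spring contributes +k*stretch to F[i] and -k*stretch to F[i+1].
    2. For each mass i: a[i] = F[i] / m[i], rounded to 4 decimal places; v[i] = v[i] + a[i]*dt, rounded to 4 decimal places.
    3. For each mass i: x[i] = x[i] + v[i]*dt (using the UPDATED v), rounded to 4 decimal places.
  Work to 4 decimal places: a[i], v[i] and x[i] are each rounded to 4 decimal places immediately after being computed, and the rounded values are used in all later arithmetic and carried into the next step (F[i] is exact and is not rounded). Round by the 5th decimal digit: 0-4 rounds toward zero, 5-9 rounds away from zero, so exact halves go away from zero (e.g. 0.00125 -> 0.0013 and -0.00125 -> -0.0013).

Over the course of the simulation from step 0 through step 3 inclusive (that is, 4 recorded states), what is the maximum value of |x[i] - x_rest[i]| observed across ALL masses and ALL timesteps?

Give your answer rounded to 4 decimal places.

Answer: 3.1250

Derivation:
Step 0: x=[3.0000 7.0000] v=[-2.0000 0.0000]
Step 1: x=[2.0000 7.0000] v=[-2.0000 0.0000]
Step 2: x=[1.2500 6.7500] v=[-1.5000 -0.5000]
Step 3: x=[0.8750 6.1250] v=[-0.7500 -1.2500]
Max displacement = 3.1250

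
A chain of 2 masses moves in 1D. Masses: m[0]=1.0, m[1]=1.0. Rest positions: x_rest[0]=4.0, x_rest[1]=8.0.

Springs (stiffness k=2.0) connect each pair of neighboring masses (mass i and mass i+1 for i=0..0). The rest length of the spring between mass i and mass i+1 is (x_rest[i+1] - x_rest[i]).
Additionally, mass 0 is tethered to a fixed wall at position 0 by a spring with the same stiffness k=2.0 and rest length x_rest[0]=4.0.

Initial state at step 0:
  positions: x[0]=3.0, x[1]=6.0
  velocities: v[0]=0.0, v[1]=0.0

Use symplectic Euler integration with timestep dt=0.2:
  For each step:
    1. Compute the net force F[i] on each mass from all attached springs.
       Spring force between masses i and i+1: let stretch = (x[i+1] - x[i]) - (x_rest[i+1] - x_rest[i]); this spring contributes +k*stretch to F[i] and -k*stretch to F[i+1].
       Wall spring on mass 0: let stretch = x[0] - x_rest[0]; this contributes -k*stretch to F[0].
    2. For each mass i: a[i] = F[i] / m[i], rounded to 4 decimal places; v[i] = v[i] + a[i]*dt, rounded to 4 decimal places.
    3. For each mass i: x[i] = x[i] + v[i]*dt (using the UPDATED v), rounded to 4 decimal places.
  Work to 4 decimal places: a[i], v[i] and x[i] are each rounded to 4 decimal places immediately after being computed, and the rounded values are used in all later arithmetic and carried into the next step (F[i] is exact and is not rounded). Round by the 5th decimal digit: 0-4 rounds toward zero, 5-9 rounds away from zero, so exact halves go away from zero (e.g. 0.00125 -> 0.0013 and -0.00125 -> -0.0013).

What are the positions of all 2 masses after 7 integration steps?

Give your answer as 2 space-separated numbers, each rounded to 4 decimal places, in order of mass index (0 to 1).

Answer: 3.5335 7.6175

Derivation:
Step 0: x=[3.0000 6.0000] v=[0.0000 0.0000]
Step 1: x=[3.0000 6.0800] v=[0.0000 0.4000]
Step 2: x=[3.0064 6.2336] v=[0.0320 0.7680]
Step 3: x=[3.0305 6.4490] v=[0.1203 1.0771]
Step 4: x=[3.0856 6.7109] v=[0.2755 1.3097]
Step 5: x=[3.1839 7.0028] v=[0.4914 1.4596]
Step 6: x=[3.3330 7.3092] v=[0.7454 1.5320]
Step 7: x=[3.5335 7.6175] v=[1.0027 1.5415]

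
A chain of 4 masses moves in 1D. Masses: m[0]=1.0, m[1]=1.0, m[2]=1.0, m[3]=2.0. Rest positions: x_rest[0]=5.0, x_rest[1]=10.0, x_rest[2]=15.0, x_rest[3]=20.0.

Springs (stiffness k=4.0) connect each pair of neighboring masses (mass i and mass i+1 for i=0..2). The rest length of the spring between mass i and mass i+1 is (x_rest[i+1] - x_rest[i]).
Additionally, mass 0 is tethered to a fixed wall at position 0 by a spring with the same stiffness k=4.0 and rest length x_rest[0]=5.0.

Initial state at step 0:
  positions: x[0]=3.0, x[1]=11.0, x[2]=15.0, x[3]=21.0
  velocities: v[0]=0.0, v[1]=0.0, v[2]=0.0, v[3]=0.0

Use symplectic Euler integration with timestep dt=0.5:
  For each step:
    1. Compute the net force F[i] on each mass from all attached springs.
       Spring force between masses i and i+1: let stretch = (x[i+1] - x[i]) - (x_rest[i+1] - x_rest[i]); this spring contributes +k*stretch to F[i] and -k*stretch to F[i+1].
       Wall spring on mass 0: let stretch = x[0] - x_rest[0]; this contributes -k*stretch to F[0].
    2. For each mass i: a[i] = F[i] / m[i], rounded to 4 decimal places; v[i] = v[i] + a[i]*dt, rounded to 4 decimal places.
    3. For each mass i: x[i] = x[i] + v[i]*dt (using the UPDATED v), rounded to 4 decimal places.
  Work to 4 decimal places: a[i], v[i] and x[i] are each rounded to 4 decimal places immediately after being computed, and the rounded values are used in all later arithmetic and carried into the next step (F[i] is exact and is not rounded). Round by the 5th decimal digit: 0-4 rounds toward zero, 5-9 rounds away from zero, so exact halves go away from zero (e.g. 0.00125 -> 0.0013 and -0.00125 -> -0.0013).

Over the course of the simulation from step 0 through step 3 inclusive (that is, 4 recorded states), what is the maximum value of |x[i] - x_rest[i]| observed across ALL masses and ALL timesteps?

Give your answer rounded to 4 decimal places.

Answer: 4.0000

Derivation:
Step 0: x=[3.0000 11.0000 15.0000 21.0000] v=[0.0000 0.0000 0.0000 0.0000]
Step 1: x=[8.0000 7.0000 17.0000 20.5000] v=[10.0000 -8.0000 4.0000 -1.0000]
Step 2: x=[4.0000 14.0000 12.5000 20.7500] v=[-8.0000 14.0000 -9.0000 0.5000]
Step 3: x=[6.0000 9.5000 17.7500 19.3750] v=[4.0000 -9.0000 10.5000 -2.7500]
Max displacement = 4.0000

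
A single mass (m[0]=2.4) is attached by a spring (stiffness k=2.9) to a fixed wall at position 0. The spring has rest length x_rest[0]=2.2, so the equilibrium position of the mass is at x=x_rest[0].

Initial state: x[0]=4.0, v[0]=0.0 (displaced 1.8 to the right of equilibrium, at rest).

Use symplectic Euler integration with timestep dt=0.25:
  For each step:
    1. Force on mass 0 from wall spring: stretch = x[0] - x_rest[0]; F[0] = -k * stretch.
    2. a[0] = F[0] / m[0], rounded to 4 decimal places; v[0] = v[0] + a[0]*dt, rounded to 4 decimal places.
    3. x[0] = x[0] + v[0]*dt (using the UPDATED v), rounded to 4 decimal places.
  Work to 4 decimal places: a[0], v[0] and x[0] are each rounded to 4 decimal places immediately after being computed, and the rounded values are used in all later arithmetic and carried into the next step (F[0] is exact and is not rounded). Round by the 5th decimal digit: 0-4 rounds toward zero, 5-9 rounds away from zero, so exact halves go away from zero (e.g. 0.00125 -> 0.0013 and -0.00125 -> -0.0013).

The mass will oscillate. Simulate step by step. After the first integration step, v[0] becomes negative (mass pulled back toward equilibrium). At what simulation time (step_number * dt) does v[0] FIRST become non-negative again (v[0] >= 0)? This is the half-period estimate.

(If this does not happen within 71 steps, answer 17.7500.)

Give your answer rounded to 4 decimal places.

Step 0: x=[4.0000] v=[0.0000]
Step 1: x=[3.8641] v=[-0.5438]
Step 2: x=[3.6025] v=[-1.0465]
Step 3: x=[3.2350] v=[-1.4702]
Step 4: x=[2.7893] v=[-1.7829]
Step 5: x=[2.2991] v=[-1.9609]
Step 6: x=[1.8014] v=[-1.9908]
Step 7: x=[1.3338] v=[-1.8704]
Step 8: x=[0.9316] v=[-1.6087]
Step 9: x=[0.6252] v=[-1.2255]
Step 10: x=[0.4378] v=[-0.7498]
Step 11: x=[0.3834] v=[-0.2175]
Step 12: x=[0.4662] v=[0.3313]
First v>=0 after going negative at step 12, time=3.0000

Answer: 3.0000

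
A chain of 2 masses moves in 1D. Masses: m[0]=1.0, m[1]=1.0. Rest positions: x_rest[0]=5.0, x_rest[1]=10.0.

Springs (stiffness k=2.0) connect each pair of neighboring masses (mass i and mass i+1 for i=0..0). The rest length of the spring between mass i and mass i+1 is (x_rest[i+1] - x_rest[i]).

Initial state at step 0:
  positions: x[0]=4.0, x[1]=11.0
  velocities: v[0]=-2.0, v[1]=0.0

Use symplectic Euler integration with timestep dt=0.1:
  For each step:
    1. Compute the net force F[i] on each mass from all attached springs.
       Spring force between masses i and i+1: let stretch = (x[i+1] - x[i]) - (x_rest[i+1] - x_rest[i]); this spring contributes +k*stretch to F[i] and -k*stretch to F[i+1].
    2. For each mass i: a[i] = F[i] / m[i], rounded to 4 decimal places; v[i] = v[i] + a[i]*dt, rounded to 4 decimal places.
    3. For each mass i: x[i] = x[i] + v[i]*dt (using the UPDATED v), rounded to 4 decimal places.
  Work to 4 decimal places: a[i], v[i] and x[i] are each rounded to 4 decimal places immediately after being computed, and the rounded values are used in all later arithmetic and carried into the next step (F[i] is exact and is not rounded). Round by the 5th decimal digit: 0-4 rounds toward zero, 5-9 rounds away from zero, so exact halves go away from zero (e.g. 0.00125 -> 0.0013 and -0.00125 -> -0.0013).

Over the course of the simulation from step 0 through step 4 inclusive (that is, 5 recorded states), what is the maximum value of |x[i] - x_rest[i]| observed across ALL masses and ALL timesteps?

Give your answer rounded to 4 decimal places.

Answer: 1.3845

Derivation:
Step 0: x=[4.0000 11.0000] v=[-2.0000 0.0000]
Step 1: x=[3.8400 10.9600] v=[-1.6000 -0.4000]
Step 2: x=[3.7224 10.8776] v=[-1.1760 -0.8240]
Step 3: x=[3.6479 10.7521] v=[-0.7450 -1.2550]
Step 4: x=[3.6155 10.5845] v=[-0.3242 -1.6758]
Max displacement = 1.3845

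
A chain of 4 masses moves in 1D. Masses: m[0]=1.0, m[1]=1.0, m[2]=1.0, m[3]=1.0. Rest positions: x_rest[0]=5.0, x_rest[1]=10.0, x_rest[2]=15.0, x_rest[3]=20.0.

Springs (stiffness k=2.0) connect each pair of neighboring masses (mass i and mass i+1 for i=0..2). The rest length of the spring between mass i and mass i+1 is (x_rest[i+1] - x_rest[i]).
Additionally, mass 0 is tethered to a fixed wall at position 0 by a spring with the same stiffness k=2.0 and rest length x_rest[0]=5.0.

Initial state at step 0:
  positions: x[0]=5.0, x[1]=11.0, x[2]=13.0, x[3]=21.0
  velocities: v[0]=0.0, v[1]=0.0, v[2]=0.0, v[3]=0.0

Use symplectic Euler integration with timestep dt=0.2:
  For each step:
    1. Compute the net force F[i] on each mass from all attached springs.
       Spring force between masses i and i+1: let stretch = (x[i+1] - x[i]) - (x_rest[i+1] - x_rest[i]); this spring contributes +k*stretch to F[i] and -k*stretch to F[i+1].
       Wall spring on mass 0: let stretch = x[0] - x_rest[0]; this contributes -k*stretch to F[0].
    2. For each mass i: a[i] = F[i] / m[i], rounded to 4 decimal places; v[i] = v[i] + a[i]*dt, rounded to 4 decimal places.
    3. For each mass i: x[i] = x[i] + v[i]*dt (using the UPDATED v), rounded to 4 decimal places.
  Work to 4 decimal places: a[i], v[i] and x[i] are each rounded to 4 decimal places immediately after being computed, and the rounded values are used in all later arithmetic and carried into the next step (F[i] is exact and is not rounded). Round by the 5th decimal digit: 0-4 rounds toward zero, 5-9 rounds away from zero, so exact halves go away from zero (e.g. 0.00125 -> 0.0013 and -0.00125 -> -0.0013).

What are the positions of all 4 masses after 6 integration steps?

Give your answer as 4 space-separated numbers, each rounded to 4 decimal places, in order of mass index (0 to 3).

Answer: 4.9670 8.9763 16.8776 18.9432

Derivation:
Step 0: x=[5.0000 11.0000 13.0000 21.0000] v=[0.0000 0.0000 0.0000 0.0000]
Step 1: x=[5.0800 10.6800 13.4800 20.7600] v=[0.4000 -1.6000 2.4000 -1.2000]
Step 2: x=[5.2016 10.1360 14.3184 20.3376] v=[0.6080 -2.7200 4.1920 -2.1120]
Step 3: x=[5.3018 9.5318 15.3037 19.8337] v=[0.5011 -3.0208 4.9267 -2.5197]
Step 4: x=[5.3163 9.0510 16.1897 19.3674] v=[0.0724 -2.4040 4.4299 -2.3317]
Step 5: x=[5.2043 8.8425 16.7588 19.0468] v=[-0.5602 -1.0424 2.8455 -1.6028]
Step 6: x=[4.9670 8.9763 16.8776 18.9432] v=[-1.1866 0.6688 0.5942 -0.5180]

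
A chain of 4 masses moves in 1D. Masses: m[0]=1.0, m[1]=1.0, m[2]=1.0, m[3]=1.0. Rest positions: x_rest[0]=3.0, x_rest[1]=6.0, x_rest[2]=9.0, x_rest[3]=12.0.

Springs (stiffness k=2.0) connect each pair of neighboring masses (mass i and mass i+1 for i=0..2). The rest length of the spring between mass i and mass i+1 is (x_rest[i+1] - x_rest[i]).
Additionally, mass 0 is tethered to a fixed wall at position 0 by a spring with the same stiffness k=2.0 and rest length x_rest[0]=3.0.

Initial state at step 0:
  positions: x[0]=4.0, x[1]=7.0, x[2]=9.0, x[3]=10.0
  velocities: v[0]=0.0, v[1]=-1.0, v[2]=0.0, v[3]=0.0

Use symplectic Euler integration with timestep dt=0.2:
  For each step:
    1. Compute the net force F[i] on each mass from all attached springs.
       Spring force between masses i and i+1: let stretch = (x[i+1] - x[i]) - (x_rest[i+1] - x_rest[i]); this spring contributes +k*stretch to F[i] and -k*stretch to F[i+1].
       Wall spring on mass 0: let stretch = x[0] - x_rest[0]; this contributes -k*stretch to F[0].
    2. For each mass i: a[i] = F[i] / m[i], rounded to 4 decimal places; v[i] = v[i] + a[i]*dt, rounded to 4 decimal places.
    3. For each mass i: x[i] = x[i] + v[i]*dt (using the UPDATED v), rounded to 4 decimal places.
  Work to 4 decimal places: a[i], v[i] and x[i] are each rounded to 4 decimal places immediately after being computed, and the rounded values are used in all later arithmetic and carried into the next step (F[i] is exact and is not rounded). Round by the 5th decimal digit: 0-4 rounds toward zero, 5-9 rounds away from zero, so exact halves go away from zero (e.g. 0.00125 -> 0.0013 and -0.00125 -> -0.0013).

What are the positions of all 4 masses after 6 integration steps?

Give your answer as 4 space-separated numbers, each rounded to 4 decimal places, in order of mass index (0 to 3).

Answer: 2.3745 5.0177 8.0012 12.1931

Derivation:
Step 0: x=[4.0000 7.0000 9.0000 10.0000] v=[0.0000 -1.0000 0.0000 0.0000]
Step 1: x=[3.9200 6.7200 8.9200 10.1600] v=[-0.4000 -1.4000 -0.4000 0.8000]
Step 2: x=[3.7504 6.3920 8.7632 10.4608] v=[-0.8480 -1.6400 -0.7840 1.5040]
Step 3: x=[3.4921 6.0424 8.5525 10.8658] v=[-1.2915 -1.7482 -1.0534 2.0250]
Step 4: x=[3.1585 5.6895 8.3261 11.3257] v=[-1.6682 -1.7643 -1.1321 2.2997]
Step 5: x=[2.7747 5.3451 8.1287 11.7857] v=[-1.9192 -1.7221 -0.9869 2.2999]
Step 6: x=[2.3745 5.0177 8.0012 12.1931] v=[-2.0009 -1.6368 -0.6375 2.0371]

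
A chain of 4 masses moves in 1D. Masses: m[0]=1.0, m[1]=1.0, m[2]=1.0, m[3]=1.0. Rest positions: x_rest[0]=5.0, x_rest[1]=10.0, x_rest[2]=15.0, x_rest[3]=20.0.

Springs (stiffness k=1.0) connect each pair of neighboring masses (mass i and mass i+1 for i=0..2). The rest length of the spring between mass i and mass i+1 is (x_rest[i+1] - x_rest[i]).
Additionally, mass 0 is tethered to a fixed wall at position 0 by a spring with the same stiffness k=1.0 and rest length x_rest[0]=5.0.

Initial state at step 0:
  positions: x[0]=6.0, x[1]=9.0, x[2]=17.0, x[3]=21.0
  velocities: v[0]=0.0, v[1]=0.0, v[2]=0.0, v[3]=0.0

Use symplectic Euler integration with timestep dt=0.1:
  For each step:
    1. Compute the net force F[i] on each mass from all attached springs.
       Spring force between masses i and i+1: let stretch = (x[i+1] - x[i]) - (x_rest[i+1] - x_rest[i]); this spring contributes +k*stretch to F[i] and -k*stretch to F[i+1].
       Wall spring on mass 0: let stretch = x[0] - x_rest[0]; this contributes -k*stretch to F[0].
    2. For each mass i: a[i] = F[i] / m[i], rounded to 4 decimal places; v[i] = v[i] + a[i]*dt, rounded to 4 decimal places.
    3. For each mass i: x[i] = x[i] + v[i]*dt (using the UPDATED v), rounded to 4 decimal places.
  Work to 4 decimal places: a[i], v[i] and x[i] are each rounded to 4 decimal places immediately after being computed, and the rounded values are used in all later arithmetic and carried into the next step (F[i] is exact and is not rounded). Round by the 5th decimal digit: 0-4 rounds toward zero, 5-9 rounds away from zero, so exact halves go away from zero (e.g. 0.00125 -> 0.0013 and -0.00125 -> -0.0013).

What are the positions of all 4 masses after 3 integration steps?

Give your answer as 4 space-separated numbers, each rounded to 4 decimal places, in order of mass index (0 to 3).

Answer: 5.8255 9.2916 16.7670 21.0575

Derivation:
Step 0: x=[6.0000 9.0000 17.0000 21.0000] v=[0.0000 0.0000 0.0000 0.0000]
Step 1: x=[5.9700 9.0500 16.9600 21.0100] v=[-0.3000 0.5000 -0.4000 0.1000]
Step 2: x=[5.9111 9.1483 16.8814 21.0295] v=[-0.5890 0.9830 -0.7860 0.1950]
Step 3: x=[5.8255 9.2916 16.7670 21.0575] v=[-0.8564 1.4326 -1.1445 0.2802]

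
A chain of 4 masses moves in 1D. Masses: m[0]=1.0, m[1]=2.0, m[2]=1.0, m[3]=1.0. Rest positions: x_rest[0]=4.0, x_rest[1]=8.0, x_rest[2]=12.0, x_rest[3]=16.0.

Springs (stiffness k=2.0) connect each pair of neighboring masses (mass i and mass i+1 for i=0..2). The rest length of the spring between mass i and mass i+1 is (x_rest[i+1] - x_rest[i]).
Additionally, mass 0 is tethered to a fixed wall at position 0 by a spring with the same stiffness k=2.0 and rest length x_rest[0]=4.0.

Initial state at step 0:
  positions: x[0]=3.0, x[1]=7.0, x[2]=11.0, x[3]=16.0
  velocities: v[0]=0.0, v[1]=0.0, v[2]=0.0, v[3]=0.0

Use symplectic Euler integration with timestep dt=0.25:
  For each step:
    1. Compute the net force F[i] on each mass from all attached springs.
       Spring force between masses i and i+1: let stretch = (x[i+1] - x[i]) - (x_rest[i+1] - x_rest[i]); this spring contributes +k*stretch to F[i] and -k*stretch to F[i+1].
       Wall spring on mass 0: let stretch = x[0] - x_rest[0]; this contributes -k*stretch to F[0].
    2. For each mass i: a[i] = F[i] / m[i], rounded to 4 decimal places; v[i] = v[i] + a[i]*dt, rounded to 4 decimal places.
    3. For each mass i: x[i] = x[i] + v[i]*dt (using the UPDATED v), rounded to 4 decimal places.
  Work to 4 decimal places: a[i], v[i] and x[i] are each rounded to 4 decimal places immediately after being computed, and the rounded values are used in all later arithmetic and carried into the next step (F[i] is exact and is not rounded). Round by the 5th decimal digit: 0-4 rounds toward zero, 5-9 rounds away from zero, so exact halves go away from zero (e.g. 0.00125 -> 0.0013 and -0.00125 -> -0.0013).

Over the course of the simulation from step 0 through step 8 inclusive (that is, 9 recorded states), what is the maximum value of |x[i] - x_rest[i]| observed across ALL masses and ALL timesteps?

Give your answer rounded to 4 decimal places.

Answer: 1.1252

Derivation:
Step 0: x=[3.0000 7.0000 11.0000 16.0000] v=[0.0000 0.0000 0.0000 0.0000]
Step 1: x=[3.1250 7.0000 11.1250 15.8750] v=[0.5000 0.0000 0.5000 -0.5000]
Step 2: x=[3.3438 7.0156 11.3281 15.6563] v=[0.8750 0.0625 0.8125 -0.8750]
Step 3: x=[3.6036 7.0713 11.5332 15.3965] v=[1.0390 0.2227 0.8204 -1.0391]
Step 4: x=[3.8464 7.1891 11.6635 15.1538] v=[0.9711 0.4713 0.5211 -0.9708]
Step 5: x=[4.0262 7.3777 11.6708 14.9748] v=[0.7193 0.7542 0.0291 -0.7160]
Step 6: x=[4.1217 7.6251 11.5544 14.8828] v=[0.3820 0.9896 -0.4655 -0.3680]
Step 7: x=[4.1399 7.8991 11.3629 14.8748] v=[0.0729 1.0961 -0.7660 -0.0322]
Step 8: x=[4.1105 8.1547 11.1774 14.9278] v=[-0.1175 1.0223 -0.7420 0.2119]
Max displacement = 1.1252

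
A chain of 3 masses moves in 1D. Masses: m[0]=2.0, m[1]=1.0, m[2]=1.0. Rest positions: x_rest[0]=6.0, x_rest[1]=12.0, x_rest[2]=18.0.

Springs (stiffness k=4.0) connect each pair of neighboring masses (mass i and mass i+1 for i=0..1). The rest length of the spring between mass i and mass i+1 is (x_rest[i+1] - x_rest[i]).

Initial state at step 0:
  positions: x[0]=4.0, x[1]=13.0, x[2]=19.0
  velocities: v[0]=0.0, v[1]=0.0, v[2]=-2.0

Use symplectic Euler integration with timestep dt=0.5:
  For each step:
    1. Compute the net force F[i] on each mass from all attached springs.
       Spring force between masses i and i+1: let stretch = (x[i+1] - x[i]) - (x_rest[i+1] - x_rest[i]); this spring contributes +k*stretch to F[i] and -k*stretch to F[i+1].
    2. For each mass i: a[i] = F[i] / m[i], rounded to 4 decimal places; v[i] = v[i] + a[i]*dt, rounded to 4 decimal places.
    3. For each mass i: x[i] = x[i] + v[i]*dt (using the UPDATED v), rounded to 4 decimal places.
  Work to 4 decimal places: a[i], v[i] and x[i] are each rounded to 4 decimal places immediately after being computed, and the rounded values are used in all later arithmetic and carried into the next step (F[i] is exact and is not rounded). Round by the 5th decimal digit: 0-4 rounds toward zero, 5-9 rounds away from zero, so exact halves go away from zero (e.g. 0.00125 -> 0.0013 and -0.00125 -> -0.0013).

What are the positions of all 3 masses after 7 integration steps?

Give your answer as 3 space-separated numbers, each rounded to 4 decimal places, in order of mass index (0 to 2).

Answer: 2.4454 9.7657 18.3438

Derivation:
Step 0: x=[4.0000 13.0000 19.0000] v=[0.0000 0.0000 -2.0000]
Step 1: x=[5.5000 10.0000 18.0000] v=[3.0000 -6.0000 -2.0000]
Step 2: x=[6.2500 10.5000 15.0000] v=[1.5000 1.0000 -6.0000]
Step 3: x=[6.1250 11.2500 13.5000] v=[-0.2500 1.5000 -3.0000]
Step 4: x=[5.5625 9.1250 15.7500] v=[-1.1250 -4.2500 4.5000]
Step 5: x=[3.7813 10.0625 17.3750] v=[-3.5625 1.8750 3.2500]
Step 6: x=[2.1407 12.0313 17.6875] v=[-3.2813 3.9376 0.6250]
Step 7: x=[2.4454 9.7657 18.3438] v=[0.6093 -4.5312 1.3126]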